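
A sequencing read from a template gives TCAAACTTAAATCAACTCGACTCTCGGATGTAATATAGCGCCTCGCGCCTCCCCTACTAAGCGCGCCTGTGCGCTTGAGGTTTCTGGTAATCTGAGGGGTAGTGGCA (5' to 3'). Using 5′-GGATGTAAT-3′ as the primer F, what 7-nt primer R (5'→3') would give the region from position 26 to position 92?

The product's 3' end on the top strand is position 92.
The reverse primer anneals to the top strand over positions 86–92, i.e. to GGTAATC.
Its sequence written 5'→3' is the reverse complement: GATTACC.

5'-GATTACC-3'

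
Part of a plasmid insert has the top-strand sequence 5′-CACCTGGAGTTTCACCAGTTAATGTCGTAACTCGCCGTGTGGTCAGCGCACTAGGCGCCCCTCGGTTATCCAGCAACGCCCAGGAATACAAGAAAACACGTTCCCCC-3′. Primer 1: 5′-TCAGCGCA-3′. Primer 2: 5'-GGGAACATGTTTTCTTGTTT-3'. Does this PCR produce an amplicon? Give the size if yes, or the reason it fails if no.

Primer 2 (GGGAACATGTTTTCTTGTTT) does not match the top strand, and its reverse complement AAACAAGAAAACATGTTCCC does not match either.
With no annealing site for primer 2, no amplification occurs.

No product — primer 2 has no binding site in the template.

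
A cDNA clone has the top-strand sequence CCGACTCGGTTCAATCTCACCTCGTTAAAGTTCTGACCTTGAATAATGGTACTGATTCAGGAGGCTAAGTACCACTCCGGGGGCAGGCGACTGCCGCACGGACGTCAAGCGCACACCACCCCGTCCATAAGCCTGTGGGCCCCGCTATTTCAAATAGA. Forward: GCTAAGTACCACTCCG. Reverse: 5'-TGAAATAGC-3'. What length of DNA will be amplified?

89 bp

The forward primer matches the template at positions 64–79.
Reverse complement of the reverse primer: GCTATTTCA. This occurs on the top strand at positions 144–152.
Amplicon spans positions 64–152: 89 bp.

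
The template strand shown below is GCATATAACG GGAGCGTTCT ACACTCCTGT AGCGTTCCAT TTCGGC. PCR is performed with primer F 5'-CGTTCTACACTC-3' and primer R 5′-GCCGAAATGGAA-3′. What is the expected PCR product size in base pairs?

Forward primer CGTTCTACACTC is found on the top strand at positions 15–26.
Reverse complement of the reverse primer: TTCCATTTCGGC. This occurs on the top strand at positions 35–46.
Amplicon spans positions 15–46: 32 bp.

32 bp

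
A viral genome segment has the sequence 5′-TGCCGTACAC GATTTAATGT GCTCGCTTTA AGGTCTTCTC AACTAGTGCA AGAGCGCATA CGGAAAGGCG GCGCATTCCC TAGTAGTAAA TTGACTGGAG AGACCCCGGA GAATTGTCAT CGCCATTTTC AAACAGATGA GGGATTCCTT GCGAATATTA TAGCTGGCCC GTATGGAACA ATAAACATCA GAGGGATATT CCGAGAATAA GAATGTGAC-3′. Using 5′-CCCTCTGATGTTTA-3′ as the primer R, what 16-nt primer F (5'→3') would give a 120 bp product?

The reverse primer's reverse complement TAAACATCAGAGGG matches the template at positions 182–195, so the product ends at position 195.
A 120 bp product then starts at position 195 − 120 + 1 = 76.
The forward primer is identical to the top strand there: TTCCCTAGTAGTAAAT.

5'-TTCCCTAGTAGTAAAT-3'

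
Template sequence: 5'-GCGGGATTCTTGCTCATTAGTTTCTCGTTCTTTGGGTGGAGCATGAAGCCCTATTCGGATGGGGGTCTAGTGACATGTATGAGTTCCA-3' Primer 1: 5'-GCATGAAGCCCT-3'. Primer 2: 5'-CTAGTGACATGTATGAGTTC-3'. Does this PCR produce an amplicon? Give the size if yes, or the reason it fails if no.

No product — both primers anneal to the same strand and extend in the same direction.

Primer 1 (GCATGAAGCCCT) matches the top strand at positions 41–52 (3' end points downstream).
Primer 2 (CTAGTGACATGTATGAGTTC) also matches the top strand directly, at positions 67–86 — its reverse complement GAACTCATACATGTCACTAG is not present.
Both primers anneal to the bottom strand with 3' ends pointing the same way, so neither can prime synthesis back toward the other.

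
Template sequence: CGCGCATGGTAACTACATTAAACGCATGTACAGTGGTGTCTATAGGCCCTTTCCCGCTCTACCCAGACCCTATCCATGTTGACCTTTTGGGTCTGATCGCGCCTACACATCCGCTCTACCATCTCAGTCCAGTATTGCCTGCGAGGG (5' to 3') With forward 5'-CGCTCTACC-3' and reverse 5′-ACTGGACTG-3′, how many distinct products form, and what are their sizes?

Two products: 79 bp, 22 bp

The forward primer CGCTCTACC matches the top strand at positions 55–63, 112–120.
The reverse primer's reverse complement is CAGTCCAGT, matching at positions 125–133.
Each forward site pairs with the reverse site to give a product ending at position 133: sizes 79, 22 bp.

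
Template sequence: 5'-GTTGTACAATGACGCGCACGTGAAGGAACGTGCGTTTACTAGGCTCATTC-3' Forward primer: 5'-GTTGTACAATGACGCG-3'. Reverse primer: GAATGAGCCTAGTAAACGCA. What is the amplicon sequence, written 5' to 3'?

Scanning the template, GTTGTACAATGACGCG occurs at positions 1–16; this primer anneals to the bottom strand there with its 3' end pointing downstream.
Taking the reverse complement of GAATGAGCCTAGTAAACGCA gives TGCGTTTACTAGGCTCATTC, found at positions 31–50 on the template; the primer anneals here to the top strand with its 3' end pointing upstream.
The product is the template from position 1 through 50 (50 bp).

5'-GTTGTACAATGACGCGCACGTGAAGGAACGTGCGTTTACTAGGCTCATTC-3'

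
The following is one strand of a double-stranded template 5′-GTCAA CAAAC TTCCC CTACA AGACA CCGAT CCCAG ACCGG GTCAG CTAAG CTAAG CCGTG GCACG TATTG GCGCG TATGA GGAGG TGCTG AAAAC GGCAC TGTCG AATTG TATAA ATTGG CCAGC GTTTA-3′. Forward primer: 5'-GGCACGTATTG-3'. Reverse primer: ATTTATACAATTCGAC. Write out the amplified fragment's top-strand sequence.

5'-GGCACGTATTGGCGCGTATGAGGAGGTGCTGAAAACGGCACTGTCGAATTGTATAAAT-3'

The forward primer matches the template at positions 60–70.
Taking the reverse complement of ATTTATACAATTCGAC gives GTCGAATTGTATAAAT, found at positions 102–117 on the template; the primer anneals here to the top strand with its 3' end pointing upstream.
The product is the template from position 60 through 117 (58 bp).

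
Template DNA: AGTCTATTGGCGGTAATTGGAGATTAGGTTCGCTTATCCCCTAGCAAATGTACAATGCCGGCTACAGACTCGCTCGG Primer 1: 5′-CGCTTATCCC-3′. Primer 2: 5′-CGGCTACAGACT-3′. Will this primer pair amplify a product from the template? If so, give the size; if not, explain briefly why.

Primer 1 (CGCTTATCCC) matches the top strand at positions 31–40 (3' end points downstream).
Primer 2 (CGGCTACAGACT) also matches the top strand directly, at positions 59–70 — its reverse complement AGTCTGTAGCCG is not present.
Both primers anneal to the bottom strand with 3' ends pointing the same way, so neither can prime synthesis back toward the other.

No product — both primers anneal to the same strand and extend in the same direction.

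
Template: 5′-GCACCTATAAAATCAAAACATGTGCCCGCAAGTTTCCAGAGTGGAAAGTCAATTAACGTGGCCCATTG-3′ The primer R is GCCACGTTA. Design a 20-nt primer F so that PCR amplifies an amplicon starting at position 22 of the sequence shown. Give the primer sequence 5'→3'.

5'-GTGCCCGCAAGTTTCCAGAG-3'

The reverse primer's reverse complement TAACGTGGC matches the template at positions 54–62; the product starts at position 22.
The forward primer is identical to the top strand over positions 22–41: GTGCCCGCAAGTTTCCAGAG.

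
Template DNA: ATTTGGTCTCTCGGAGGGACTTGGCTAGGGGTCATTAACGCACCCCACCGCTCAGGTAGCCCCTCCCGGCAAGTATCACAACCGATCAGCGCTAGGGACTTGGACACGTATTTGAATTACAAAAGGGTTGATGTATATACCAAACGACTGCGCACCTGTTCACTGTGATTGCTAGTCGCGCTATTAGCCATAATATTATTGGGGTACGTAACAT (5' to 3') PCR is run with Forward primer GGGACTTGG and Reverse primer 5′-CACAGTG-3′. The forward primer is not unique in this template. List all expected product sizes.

The forward primer GGGACTTGG matches the top strand at positions 16–24, 95–103.
The reverse primer's reverse complement is CACTGTG, matching at positions 161–167.
Each forward site pairs with the reverse site to give a product ending at position 167: sizes 152, 73 bp.

152 bp, 73 bp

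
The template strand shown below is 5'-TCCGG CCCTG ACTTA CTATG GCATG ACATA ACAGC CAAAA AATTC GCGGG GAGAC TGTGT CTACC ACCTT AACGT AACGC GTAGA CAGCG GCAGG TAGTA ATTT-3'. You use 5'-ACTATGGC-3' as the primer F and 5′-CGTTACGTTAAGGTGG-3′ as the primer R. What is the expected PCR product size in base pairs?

Forward primer ACTATGGC is found on the top strand at positions 15–22.
Taking the reverse complement of CGTTACGTTAAGGTGG gives CCACCTTAACGTAACG, found at positions 64–79 on the template; the primer anneals here to the top strand with its 3' end pointing upstream.
Amplicon spans positions 15–79: 65 bp.

65 bp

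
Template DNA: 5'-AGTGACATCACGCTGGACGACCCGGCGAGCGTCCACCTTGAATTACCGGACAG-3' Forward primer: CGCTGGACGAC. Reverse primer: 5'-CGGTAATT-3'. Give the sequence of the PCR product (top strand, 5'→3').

Scanning the template, CGCTGGACGAC occurs at positions 11–21; this primer anneals to the bottom strand there with its 3' end pointing downstream.
The reverse primer's reverse complement is AATTACCG, which matches the template at positions 41–48.
The product is the template from position 11 through 48 (38 bp).

5'-CGCTGGACGACCCGGCGAGCGTCCACCTTGAATTACCG-3'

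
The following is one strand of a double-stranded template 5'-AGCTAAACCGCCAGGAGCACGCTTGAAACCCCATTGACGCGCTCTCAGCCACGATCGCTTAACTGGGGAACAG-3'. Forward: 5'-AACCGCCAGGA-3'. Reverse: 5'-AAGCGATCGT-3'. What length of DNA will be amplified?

55 bp

Scanning the template, AACCGCCAGGA occurs at positions 6–16; this primer anneals to the bottom strand there with its 3' end pointing downstream.
Reverse complement of the reverse primer: ACGATCGCTT. This occurs on the top strand at positions 51–60.
Product length = (reverse-primer end) − (forward-primer start) + 1 = 60 − 6 + 1 = 55 bp.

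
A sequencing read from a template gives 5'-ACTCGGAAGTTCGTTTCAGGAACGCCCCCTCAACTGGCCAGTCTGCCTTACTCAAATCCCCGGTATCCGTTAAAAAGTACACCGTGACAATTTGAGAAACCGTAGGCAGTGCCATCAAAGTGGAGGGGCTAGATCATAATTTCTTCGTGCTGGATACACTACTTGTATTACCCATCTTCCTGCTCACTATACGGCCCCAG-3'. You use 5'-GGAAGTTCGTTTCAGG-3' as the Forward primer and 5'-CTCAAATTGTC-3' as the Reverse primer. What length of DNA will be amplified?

92 bp

Forward primer GGAAGTTCGTTTCAGG is found on the top strand at positions 5–20.
The reverse primer's reverse complement is GACAATTTGAG, which matches the template at positions 86–96.
Amplicon spans positions 5–96: 92 bp.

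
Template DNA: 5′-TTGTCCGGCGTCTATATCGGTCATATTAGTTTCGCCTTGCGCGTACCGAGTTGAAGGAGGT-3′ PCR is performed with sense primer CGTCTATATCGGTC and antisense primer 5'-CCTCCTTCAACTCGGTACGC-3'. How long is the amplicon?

52 bp

Forward primer CGTCTATATCGGTC is found on the top strand at positions 9–22.
The reverse primer's reverse complement is GCGTACCGAGTTGAAGGAGG, which matches the template at positions 41–60.
Product length = (reverse-primer end) − (forward-primer start) + 1 = 60 − 9 + 1 = 52 bp.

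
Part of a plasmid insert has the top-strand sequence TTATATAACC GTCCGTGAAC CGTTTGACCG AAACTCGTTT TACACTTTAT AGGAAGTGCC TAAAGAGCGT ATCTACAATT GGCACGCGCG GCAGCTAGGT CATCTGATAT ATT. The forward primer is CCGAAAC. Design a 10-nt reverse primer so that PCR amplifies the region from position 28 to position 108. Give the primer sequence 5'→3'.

The product's 3' end on the top strand is position 108.
The reverse primer anneals to the top strand over positions 99–108, i.e. to GTCATCTGAT.
Its sequence written 5'→3' is the reverse complement: ATCAGATGAC.

5'-ATCAGATGAC-3'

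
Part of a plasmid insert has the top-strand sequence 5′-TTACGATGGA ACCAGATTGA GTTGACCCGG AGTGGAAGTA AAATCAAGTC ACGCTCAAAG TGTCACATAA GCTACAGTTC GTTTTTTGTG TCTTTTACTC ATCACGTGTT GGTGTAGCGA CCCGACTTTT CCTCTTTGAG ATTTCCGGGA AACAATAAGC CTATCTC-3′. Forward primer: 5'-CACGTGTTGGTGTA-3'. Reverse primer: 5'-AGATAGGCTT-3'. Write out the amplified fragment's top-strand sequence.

The forward primer matches the template at positions 103–116.
The reverse primer's reverse complement is AAGCCTATCT, which matches the template at positions 157–166.
The product is the template from position 103 through 166 (64 bp).

5'-CACGTGTTGGTGTAGCGACCCGACTTTTCCTCTTTGAGATTTCCGGGAAACAATAAGCCTATCT-3'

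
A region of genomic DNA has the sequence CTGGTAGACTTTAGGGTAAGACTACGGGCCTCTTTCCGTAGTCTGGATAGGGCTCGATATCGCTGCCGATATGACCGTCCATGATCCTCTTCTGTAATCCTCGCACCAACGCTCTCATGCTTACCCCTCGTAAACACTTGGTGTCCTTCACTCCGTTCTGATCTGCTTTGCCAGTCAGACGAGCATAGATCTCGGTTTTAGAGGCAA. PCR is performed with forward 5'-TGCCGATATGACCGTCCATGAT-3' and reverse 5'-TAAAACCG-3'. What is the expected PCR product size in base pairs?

137 bp

The forward primer matches the template at positions 64–85.
Taking the reverse complement of TAAAACCG gives CGGTTTTA, found at positions 193–200 on the template; the primer anneals here to the top strand with its 3' end pointing upstream.
Amplicon spans positions 64–200: 137 bp.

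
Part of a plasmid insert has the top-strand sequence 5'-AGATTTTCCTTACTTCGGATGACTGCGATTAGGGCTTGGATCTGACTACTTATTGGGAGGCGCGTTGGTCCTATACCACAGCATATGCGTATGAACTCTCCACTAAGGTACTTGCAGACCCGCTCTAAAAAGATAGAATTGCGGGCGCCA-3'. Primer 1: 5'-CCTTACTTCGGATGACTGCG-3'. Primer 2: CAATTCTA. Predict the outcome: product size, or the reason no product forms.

Primer 1 (CCTTACTTCGGATGACTGCG) matches the top strand at positions 8–27; it acts as a forward primer.
Primer 2's reverse complement is TAGAATTG, matching the top strand at positions 134–141; it acts as a reverse primer.
The 3' ends face each other across positions 8–141, giving a 134 bp product.

Yes — a 134 bp product.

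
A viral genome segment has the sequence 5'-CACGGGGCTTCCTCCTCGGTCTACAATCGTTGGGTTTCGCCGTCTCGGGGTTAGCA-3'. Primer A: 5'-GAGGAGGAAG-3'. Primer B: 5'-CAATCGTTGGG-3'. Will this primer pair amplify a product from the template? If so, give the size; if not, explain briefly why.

Primer A (GAGGAGGAAG) has reverse complement CTTCCTCCTC, which matches the top strand at positions 8–17; primer A anneals to the top strand there with its 3' end pointing upstream toward position 8.
Primer B (CAATCGTTGGG) matches the top strand directly at positions 24–34; it anneals to the bottom strand with its 3' end pointing downstream toward position 34.
The 3' ends diverge (primer A extends toward position 1, primer B toward position 56), so the primers never converge on a shared product.

No product — the primers' 3' ends point away from each other.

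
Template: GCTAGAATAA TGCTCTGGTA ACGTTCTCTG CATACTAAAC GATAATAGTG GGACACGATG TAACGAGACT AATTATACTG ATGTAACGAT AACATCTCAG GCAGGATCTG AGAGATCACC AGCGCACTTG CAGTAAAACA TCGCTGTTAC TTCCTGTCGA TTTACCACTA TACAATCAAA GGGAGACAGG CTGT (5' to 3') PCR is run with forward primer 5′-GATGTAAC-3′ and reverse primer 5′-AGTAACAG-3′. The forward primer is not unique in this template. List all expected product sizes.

95 bp, 72 bp

The forward primer GATGTAAC matches the top strand at positions 57–64, 80–87.
The reverse primer's reverse complement is CTGTTACT, matching at positions 144–151.
Each forward site pairs with the reverse site to give a product ending at position 151: sizes 95, 72 bp.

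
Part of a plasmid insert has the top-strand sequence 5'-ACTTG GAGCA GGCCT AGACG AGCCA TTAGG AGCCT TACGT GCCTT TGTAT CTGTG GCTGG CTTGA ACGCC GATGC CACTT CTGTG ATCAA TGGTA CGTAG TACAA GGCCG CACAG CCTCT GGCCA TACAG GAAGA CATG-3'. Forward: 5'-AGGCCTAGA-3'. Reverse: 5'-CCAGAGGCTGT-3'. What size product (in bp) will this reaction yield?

Scanning the template, AGGCCTAGA occurs at positions 10–18; this primer anneals to the bottom strand there with its 3' end pointing downstream.
The reverse primer's reverse complement is ACAGCCTCTGG, which matches the template at positions 112–122.
Product length = (reverse-primer end) − (forward-primer start) + 1 = 122 − 10 + 1 = 113 bp.

113 bp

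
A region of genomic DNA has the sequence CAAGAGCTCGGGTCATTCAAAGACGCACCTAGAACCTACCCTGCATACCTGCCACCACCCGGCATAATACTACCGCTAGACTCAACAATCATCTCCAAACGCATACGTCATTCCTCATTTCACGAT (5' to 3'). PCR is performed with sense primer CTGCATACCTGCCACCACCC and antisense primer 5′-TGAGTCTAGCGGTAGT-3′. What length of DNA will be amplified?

44 bp

Forward primer CTGCATACCTGCCACCACCC is found on the top strand at positions 41–60.
Reverse complement of the reverse primer: ACTACCGCTAGACTCA. This occurs on the top strand at positions 69–84.
Product length = (reverse-primer end) − (forward-primer start) + 1 = 84 − 41 + 1 = 44 bp.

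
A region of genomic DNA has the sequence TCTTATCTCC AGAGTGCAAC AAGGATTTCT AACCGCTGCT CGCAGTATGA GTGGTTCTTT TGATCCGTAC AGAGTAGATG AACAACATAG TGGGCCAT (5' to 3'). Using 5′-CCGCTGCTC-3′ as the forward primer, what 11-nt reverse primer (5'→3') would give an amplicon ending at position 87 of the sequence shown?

The forward primer binds at positions 33–41; the product's 3' end on the top strand is position 87.
The reverse primer anneals to the top strand over positions 77–87, i.e. to GATGAACAACA.
Its sequence written 5'→3' is the reverse complement: TGTTGTTCATC.

5'-TGTTGTTCATC-3'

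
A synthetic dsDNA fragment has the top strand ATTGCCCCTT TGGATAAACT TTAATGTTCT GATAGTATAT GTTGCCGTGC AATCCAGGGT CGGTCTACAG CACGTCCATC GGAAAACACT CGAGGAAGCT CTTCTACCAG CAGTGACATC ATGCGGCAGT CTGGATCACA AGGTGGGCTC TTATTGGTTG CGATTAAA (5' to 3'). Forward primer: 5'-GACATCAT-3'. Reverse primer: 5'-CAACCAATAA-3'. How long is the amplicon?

46 bp

The forward primer matches the template at positions 115–122.
The reverse primer's reverse complement is TTATTGGTTG, which matches the template at positions 151–160.
The product runs from position 115 to position 160, so its length is 160 − 115 + 1 = 46 bp.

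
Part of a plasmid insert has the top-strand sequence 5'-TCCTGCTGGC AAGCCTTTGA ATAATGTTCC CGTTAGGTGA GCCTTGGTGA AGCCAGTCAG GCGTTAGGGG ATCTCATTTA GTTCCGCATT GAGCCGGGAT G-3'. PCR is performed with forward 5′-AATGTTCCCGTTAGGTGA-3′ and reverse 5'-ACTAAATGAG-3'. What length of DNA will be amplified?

Scanning the template, AATGTTCCCGTTAGGTGA occurs at positions 23–40; this primer anneals to the bottom strand there with its 3' end pointing downstream.
The reverse primer's reverse complement is CTCATTTAGT, which matches the template at positions 73–82.
Amplicon spans positions 23–82: 60 bp.

60 bp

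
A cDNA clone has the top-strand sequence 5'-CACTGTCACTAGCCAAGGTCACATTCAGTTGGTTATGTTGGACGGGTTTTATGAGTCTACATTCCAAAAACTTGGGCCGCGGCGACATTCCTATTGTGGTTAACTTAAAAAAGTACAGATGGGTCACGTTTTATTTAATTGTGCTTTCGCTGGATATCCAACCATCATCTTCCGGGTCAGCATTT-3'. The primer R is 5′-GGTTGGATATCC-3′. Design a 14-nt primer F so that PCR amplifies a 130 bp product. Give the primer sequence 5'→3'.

The reverse primer's reverse complement GGATATCCAACC matches the template at positions 152–163, so the product ends at position 163.
A 130 bp product then starts at position 163 − 130 + 1 = 34.
The forward primer is identical to the top strand there: TATGTTGGACGGGT.

5'-TATGTTGGACGGGT-3'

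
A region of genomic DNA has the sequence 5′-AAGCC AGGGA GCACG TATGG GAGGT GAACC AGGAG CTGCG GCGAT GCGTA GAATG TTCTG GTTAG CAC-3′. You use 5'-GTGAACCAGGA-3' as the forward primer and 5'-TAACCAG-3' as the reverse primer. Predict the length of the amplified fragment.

The forward primer matches the template at positions 24–34.
The reverse primer's reverse complement is CTGGTTA, which matches the template at positions 58–64.
The product runs from position 24 to position 64, so its length is 64 − 24 + 1 = 41 bp.

41 bp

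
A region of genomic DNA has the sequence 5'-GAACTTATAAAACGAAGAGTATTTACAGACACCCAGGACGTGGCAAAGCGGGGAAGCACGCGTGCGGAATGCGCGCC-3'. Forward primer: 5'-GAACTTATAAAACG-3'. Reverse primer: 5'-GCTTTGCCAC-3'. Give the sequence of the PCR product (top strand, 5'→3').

Scanning the template, GAACTTATAAAACG occurs at positions 1–14; this primer anneals to the bottom strand there with its 3' end pointing downstream.
Taking the reverse complement of GCTTTGCCAC gives GTGGCAAAGC, found at positions 40–49 on the template; the primer anneals here to the top strand with its 3' end pointing upstream.
The product is the template from position 1 through 49 (49 bp).

5'-GAACTTATAAAACGAAGAGTATTTACAGACACCCAGGACGTGGCAAAGC-3'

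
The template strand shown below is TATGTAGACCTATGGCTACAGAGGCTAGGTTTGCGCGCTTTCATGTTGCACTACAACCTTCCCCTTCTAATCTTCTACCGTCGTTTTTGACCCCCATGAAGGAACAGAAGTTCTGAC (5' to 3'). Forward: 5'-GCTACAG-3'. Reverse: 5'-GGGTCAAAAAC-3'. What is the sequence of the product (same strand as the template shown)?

The forward primer matches the template at positions 15–21.
The reverse primer's reverse complement is GTTTTTGACCC, which matches the template at positions 83–93.
The product is the template from position 15 through 93 (79 bp).

5'-GCTACAGAGGCTAGGTTTGCGCGCTTTCATGTTGCACTACAACCTTCCCCTTCTAATCTTCTACCGTCGTTTTTGACCC-3'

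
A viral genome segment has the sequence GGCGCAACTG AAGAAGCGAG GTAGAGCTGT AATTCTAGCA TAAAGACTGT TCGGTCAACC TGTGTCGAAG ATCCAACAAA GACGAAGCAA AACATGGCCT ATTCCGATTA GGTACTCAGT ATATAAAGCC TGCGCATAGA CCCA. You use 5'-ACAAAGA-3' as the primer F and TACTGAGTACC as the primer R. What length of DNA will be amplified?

The forward primer matches the template at positions 76–82.
Reverse complement of the reverse primer: GGTACTCAGTA. This occurs on the top strand at positions 111–121.
Amplicon spans positions 76–121: 46 bp.

46 bp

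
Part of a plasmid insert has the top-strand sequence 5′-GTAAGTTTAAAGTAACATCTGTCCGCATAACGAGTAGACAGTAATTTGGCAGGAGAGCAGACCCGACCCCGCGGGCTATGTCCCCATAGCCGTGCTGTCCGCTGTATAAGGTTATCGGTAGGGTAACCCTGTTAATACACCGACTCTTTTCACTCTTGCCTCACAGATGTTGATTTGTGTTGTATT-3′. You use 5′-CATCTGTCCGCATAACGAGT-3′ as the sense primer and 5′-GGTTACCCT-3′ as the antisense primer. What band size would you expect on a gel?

113 bp

Scanning the template, CATCTGTCCGCATAACGAGT occurs at positions 16–35; this primer anneals to the bottom strand there with its 3' end pointing downstream.
The reverse primer's reverse complement is AGGGTAACC, which matches the template at positions 120–128.
The product runs from position 16 to position 128, so its length is 128 − 16 + 1 = 113 bp.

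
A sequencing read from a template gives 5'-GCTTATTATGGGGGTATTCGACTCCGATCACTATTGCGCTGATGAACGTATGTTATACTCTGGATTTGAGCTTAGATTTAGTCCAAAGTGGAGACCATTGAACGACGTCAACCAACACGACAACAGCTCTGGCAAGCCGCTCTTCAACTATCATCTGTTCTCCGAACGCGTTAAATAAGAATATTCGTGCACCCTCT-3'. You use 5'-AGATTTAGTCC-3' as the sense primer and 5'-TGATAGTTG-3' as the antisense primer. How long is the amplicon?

Scanning the template, AGATTTAGTCC occurs at positions 74–84; this primer anneals to the bottom strand there with its 3' end pointing downstream.
Reverse complement of the reverse primer: CAACTATCA. This occurs on the top strand at positions 145–153.
The product runs from position 74 to position 153, so its length is 153 − 74 + 1 = 80 bp.

80 bp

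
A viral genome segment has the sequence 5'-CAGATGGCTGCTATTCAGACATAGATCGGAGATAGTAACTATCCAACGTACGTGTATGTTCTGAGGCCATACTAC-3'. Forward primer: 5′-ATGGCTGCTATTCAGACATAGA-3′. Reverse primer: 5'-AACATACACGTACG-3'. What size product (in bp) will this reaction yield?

57 bp

Forward primer ATGGCTGCTATTCAGACATAGA is found on the top strand at positions 4–25.
Reverse complement of the reverse primer: CGTACGTGTATGTT. This occurs on the top strand at positions 47–60.
Product length = (reverse-primer end) − (forward-primer start) + 1 = 60 − 4 + 1 = 57 bp.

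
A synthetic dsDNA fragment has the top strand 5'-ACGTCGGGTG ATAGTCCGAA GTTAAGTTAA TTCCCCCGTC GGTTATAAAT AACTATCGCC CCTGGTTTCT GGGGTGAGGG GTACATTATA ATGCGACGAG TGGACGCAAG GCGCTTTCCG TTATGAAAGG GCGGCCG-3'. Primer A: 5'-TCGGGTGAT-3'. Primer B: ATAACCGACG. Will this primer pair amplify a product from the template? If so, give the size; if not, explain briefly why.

Primer A (TCGGGTGAT) matches the top strand at positions 4–12; it acts as a forward primer.
Primer B's reverse complement is CGTCGGTTAT, matching the top strand at positions 37–46; it acts as a reverse primer.
The 3' ends face each other across positions 4–46, giving a 43 bp product.

Yes — a 43 bp product.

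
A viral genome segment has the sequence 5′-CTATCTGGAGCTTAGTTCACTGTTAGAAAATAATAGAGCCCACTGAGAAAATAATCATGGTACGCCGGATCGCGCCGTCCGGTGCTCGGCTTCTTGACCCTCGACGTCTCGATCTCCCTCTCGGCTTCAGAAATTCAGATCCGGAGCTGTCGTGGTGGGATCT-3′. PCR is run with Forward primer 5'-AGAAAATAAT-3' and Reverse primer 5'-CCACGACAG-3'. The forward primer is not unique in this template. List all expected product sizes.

The forward primer AGAAAATAAT matches the top strand at positions 25–34, 46–55.
The reverse primer's reverse complement is CTGTCGTGG, matching at positions 147–155.
Each forward site pairs with the reverse site to give a product ending at position 155: sizes 131, 110 bp.

131 bp, 110 bp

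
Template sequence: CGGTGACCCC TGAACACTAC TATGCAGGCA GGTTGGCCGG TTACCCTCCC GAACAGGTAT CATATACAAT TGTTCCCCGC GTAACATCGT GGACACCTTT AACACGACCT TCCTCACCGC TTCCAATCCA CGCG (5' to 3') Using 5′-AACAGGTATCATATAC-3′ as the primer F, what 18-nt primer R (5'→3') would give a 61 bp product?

5'-GAAGGTCGTGTTAAAGGT-3'

The forward primer binds at positions 52–67, so a 61 bp product ends at position 52 + 61 − 1 = 112.
The reverse primer anneals to the top strand over positions 95–112, i.e. to ACCTTTAACACGACCTTC.
Its sequence written 5'→3' is the reverse complement: GAAGGTCGTGTTAAAGGT.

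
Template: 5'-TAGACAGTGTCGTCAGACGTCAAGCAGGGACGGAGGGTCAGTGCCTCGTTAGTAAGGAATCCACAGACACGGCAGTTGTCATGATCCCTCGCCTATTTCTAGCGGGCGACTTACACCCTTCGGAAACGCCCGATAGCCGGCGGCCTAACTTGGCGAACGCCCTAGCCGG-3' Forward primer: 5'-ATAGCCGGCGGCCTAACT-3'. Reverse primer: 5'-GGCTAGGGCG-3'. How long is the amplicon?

35 bp

Forward primer ATAGCCGGCGGCCTAACT is found on the top strand at positions 133–150.
Taking the reverse complement of GGCTAGGGCG gives CGCCCTAGCC, found at positions 158–167 on the template; the primer anneals here to the top strand with its 3' end pointing upstream.
The product runs from position 133 to position 167, so its length is 167 − 133 + 1 = 35 bp.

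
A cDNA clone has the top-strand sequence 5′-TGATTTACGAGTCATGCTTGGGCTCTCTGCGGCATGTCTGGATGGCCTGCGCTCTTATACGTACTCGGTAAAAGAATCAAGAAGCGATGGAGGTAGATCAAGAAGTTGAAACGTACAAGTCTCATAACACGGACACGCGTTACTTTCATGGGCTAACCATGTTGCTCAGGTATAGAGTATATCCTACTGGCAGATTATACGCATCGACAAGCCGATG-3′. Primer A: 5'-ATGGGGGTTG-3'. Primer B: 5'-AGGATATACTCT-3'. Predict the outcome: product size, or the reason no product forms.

No product — primer A has no binding site in the template.

Primer A (ATGGGGGTTG) does not match the top strand, and its reverse complement CAACCCCCAT does not match either.
With no annealing site for primer A, no amplification occurs.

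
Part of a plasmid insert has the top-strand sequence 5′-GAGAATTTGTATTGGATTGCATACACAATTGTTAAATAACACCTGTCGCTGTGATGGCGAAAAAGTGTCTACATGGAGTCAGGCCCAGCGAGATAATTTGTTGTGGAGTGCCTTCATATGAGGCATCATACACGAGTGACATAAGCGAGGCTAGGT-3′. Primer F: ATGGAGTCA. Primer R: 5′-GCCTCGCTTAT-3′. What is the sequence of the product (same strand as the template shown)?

Scanning the template, ATGGAGTCA occurs at positions 73–81; this primer anneals to the bottom strand there with its 3' end pointing downstream.
The reverse primer's reverse complement is ATAAGCGAGGC, which matches the template at positions 141–151.
The product is the template from position 73 through 151 (79 bp).

5'-ATGGAGTCAGGCCCAGCGAGATAATTTGTTGTGGAGTGCCTTCATATGAGGCATCATACACGAGTGACATAAGCGAGGC-3'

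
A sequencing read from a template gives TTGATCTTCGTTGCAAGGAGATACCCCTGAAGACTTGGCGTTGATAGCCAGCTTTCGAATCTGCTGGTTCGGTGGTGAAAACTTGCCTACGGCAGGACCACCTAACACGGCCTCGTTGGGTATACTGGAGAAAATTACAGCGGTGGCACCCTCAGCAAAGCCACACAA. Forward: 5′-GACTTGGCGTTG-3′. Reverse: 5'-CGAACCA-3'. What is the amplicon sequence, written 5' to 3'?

5'-GACTTGGCGTTGATAGCCAGCTTTCGAATCTGCTGGTTCG-3'

Scanning the template, GACTTGGCGTTG occurs at positions 32–43; this primer anneals to the bottom strand there with its 3' end pointing downstream.
Taking the reverse complement of CGAACCA gives TGGTTCG, found at positions 65–71 on the template; the primer anneals here to the top strand with its 3' end pointing upstream.
The product is the template from position 32 through 71 (40 bp).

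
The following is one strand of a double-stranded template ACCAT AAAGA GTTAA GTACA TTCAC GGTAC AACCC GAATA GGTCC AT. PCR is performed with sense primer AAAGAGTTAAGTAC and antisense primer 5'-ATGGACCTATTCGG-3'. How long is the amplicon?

42 bp

Scanning the template, AAAGAGTTAAGTAC occurs at positions 6–19; this primer anneals to the bottom strand there with its 3' end pointing downstream.
Taking the reverse complement of ATGGACCTATTCGG gives CCGAATAGGTCCAT, found at positions 34–47 on the template; the primer anneals here to the top strand with its 3' end pointing upstream.
Amplicon spans positions 6–47: 42 bp.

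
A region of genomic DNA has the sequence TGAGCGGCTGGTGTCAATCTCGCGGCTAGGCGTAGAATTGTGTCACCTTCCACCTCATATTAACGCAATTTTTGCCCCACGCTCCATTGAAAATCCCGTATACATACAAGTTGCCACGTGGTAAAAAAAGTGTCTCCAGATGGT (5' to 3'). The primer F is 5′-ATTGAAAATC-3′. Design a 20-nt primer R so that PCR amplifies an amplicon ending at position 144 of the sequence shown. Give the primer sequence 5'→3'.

The forward primer binds at positions 86–95; the product's 3' end on the top strand is position 144.
The reverse primer anneals to the top strand over positions 125–144, i.e. to AAAAAGTGTCTCCAGATGGT.
Its sequence written 5'→3' is the reverse complement: ACCATCTGGAGACACTTTTT.

5'-ACCATCTGGAGACACTTTTT-3'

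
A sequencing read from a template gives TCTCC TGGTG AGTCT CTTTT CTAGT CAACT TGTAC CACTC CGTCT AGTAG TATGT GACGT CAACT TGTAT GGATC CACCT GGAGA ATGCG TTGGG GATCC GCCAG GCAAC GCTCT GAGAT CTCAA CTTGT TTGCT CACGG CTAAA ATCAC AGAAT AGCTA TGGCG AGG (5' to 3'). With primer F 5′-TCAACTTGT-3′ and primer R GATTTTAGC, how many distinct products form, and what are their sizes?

The forward primer TCAACTTGT matches the top strand at positions 25–33, 60–68, 122–130.
The reverse primer's reverse complement is GCTAAAATC, matching at positions 140–148.
Each forward site pairs with the reverse site to give a product ending at position 148: sizes 124, 89, 27 bp.

Three products: 124 bp, 89 bp, 27 bp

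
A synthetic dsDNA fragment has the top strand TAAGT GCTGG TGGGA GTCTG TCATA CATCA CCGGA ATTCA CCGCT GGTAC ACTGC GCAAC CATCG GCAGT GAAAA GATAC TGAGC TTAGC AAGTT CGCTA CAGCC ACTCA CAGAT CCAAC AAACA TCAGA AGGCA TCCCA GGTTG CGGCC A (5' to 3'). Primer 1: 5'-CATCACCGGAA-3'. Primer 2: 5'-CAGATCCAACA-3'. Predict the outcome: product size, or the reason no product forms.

Primer 1 (CATCACCGGAA) matches the top strand at positions 26–36 (3' end points downstream).
Primer 2 (CAGATCCAACA) also matches the top strand directly, at positions 111–121 — its reverse complement TGTTGGATCTG is not present.
Both primers anneal to the bottom strand with 3' ends pointing the same way, so neither can prime synthesis back toward the other.

No product — both primers anneal to the same strand and extend in the same direction.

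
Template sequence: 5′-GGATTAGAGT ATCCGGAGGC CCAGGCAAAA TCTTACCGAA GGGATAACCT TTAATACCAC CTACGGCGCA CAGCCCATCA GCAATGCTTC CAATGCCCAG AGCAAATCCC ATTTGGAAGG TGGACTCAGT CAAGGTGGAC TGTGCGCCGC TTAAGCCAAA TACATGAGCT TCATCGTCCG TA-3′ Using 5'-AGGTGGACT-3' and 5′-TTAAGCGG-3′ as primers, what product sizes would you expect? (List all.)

The forward primer AGGTGGACT matches the top strand at positions 118–126, 133–141.
The reverse primer's reverse complement is CCGCTTAA, matching at positions 147–154.
Each forward site pairs with the reverse site to give a product ending at position 154: sizes 37, 22 bp.

37 bp, 22 bp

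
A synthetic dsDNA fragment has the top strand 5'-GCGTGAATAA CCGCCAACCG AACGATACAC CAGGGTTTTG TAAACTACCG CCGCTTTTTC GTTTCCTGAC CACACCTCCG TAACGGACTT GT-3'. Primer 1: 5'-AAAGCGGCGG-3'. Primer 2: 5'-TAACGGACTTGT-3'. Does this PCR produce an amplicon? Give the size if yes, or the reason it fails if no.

No product — the primers' 3' ends point away from each other.

Primer 1 (AAAGCGGCGG) has reverse complement CCGCCGCTTT, which matches the top strand at positions 48–57; primer 1 anneals to the top strand there with its 3' end pointing upstream toward position 48.
Primer 2 (TAACGGACTTGT) matches the top strand directly at positions 81–92; it anneals to the bottom strand with its 3' end pointing downstream toward position 92.
The 3' ends diverge (primer 1 extends toward position 1, primer 2 toward position 92), so the primers never converge on a shared product.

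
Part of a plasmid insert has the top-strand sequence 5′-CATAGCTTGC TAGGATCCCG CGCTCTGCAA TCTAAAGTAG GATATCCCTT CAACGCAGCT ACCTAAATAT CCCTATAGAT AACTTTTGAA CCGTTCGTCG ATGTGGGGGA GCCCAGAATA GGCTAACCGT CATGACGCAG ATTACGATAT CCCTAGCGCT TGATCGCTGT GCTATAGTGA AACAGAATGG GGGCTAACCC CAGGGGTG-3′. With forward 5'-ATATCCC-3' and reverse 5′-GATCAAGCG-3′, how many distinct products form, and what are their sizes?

Three products: 124 bp, 99 bp, 19 bp

The forward primer ATATCCC matches the top strand at positions 42–48, 67–73, 147–153.
The reverse primer's reverse complement is CGCTTGATC, matching at positions 157–165.
Each forward site pairs with the reverse site to give a product ending at position 165: sizes 124, 99, 19 bp.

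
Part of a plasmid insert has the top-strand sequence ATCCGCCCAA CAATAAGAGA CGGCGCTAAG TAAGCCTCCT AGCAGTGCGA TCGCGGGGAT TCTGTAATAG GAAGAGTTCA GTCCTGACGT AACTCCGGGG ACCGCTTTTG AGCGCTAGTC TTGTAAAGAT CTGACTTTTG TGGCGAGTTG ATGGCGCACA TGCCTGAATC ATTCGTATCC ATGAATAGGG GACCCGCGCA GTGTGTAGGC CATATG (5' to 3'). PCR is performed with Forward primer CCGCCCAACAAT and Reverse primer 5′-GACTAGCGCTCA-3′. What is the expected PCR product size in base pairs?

Forward primer CCGCCCAACAAT is found on the top strand at positions 3–14.
Taking the reverse complement of GACTAGCGCTCA gives TGAGCGCTAGTC, found at positions 109–120 on the template; the primer anneals here to the top strand with its 3' end pointing upstream.
Amplicon spans positions 3–120: 118 bp.

118 bp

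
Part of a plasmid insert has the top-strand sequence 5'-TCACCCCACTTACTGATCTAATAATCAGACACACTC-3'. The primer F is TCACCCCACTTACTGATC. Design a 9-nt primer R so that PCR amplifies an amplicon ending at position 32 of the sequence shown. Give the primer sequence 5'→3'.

The forward primer binds at positions 1–18; the product's 3' end on the top strand is position 32.
The reverse primer anneals to the top strand over positions 24–32, i.e. to ATCAGACAC.
Its sequence written 5'→3' is the reverse complement: GTGTCTGAT.

5'-GTGTCTGAT-3'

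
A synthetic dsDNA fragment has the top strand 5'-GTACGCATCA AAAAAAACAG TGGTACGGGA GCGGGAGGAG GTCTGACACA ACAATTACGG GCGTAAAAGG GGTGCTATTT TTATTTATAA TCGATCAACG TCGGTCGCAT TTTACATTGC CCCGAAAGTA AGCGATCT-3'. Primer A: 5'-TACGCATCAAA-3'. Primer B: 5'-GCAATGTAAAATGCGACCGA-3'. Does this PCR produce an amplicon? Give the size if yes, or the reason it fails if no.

Yes — a 119 bp product.

Primer A (TACGCATCAAA) matches the top strand at positions 2–12; it acts as a forward primer.
Primer B's reverse complement is TCGGTCGCATTTTACATTGC, matching the top strand at positions 101–120; it acts as a reverse primer.
The 3' ends face each other across positions 2–120, giving a 119 bp product.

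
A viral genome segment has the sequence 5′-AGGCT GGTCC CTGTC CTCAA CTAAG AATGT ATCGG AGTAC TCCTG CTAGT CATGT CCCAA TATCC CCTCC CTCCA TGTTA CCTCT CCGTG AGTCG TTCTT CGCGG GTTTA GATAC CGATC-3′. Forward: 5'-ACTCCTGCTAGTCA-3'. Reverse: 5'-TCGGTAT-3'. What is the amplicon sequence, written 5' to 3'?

Scanning the template, ACTCCTGCTAGTCA occurs at positions 39–52; this primer anneals to the bottom strand there with its 3' end pointing downstream.
Taking the reverse complement of TCGGTAT gives ATACCGA, found at positions 112–118 on the template; the primer anneals here to the top strand with its 3' end pointing upstream.
The product is the template from position 39 through 118 (80 bp).

5'-ACTCCTGCTAGTCATGTCCCAATATCCCCTCCCTCCATGTTACCTCTCCGTGAGTCGTTCTTCGCGGGTTTAGATACCGA-3'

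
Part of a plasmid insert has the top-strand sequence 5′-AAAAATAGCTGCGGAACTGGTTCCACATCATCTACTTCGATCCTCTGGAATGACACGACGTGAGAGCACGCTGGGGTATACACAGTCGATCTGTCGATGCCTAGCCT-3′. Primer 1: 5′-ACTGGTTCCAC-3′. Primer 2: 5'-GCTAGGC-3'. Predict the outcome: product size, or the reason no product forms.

Primer 1 (ACTGGTTCCAC) matches the top strand at positions 16–26; it acts as a forward primer.
Primer 2's reverse complement is GCCTAGC, matching the top strand at positions 99–105; it acts as a reverse primer.
The 3' ends face each other across positions 16–105, giving a 90 bp product.

Yes — a 90 bp product.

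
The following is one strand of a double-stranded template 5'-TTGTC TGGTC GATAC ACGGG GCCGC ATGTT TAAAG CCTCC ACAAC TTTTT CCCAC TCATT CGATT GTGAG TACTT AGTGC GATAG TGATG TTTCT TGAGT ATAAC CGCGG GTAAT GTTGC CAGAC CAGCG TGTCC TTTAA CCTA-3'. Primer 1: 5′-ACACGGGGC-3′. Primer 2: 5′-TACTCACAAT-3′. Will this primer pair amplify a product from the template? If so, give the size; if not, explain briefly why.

Primer 1 (ACACGGGGC) matches the top strand at positions 14–22; it acts as a forward primer.
Primer 2's reverse complement is ATTGTGAGTA, matching the top strand at positions 63–72; it acts as a reverse primer.
The 3' ends face each other across positions 14–72, giving a 59 bp product.

Yes — a 59 bp product.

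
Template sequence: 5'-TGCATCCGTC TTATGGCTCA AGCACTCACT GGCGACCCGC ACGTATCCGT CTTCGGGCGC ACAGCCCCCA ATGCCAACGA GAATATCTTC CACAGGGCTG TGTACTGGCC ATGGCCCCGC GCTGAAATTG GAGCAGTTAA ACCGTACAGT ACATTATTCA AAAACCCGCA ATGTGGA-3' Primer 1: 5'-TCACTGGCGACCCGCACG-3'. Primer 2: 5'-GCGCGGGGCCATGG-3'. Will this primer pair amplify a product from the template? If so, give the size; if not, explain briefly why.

Yes — a 97 bp product.

Primer 1 (TCACTGGCGACCCGCACG) matches the top strand at positions 26–43; it acts as a forward primer.
Primer 2's reverse complement is CCATGGCCCCGCGC, matching the top strand at positions 109–122; it acts as a reverse primer.
The 3' ends face each other across positions 26–122, giving a 97 bp product.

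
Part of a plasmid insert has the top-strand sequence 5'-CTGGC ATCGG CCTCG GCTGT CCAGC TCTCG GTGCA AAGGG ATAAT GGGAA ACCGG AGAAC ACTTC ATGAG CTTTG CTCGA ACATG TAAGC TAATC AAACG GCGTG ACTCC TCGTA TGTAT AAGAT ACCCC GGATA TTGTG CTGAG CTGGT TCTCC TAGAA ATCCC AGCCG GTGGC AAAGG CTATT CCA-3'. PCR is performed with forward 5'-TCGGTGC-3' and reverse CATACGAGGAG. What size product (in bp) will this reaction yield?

Scanning the template, TCGGTGC occurs at positions 28–34; this primer anneals to the bottom strand there with its 3' end pointing downstream.
The reverse primer's reverse complement is CTCCTCGTATG, which matches the template at positions 107–117.
Product length = (reverse-primer end) − (forward-primer start) + 1 = 117 − 28 + 1 = 90 bp.

90 bp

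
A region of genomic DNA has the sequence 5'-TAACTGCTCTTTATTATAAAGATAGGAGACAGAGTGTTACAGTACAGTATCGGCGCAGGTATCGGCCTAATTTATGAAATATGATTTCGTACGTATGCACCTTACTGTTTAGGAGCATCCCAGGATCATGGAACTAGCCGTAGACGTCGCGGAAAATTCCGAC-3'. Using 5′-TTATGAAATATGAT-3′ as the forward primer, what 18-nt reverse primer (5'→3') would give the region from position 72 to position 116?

The product's 3' end on the top strand is position 116.
The reverse primer anneals to the top strand over positions 99–116, i.e. to ACCTTACTGTTTAGGAGC.
Its sequence written 5'→3' is the reverse complement: GCTCCTAAACAGTAAGGT.

5'-GCTCCTAAACAGTAAGGT-3'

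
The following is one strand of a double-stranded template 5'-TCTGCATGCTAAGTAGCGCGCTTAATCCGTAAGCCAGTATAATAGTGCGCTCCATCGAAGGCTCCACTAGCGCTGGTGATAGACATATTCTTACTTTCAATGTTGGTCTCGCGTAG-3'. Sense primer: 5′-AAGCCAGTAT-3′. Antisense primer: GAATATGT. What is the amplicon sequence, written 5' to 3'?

The forward primer matches the template at positions 31–40.
Reverse complement of the reverse primer: ACATATTC. This occurs on the top strand at positions 83–90.
The product is the template from position 31 through 90 (60 bp).

5'-AAGCCAGTATAATAGTGCGCTCCATCGAAGGCTCCACTAGCGCTGGTGATAGACATATTC-3'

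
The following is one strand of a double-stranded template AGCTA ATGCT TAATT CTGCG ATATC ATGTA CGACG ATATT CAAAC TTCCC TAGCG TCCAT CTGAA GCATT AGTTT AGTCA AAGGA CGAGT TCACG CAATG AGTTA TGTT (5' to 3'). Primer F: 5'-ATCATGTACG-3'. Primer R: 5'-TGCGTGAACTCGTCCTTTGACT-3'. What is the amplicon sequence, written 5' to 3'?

5'-ATCATGTACGACGATATTCAAACTTCCCTAGCGTCCATCTGAAGCATTAGTTTAGTCAAAGGACGAGTTCACGCA-3'

Scanning the template, ATCATGTACG occurs at positions 23–32; this primer anneals to the bottom strand there with its 3' end pointing downstream.
Reverse complement of the reverse primer: AGTCAAAGGACGAGTTCACGCA. This occurs on the top strand at positions 76–97.
The product is the template from position 23 through 97 (75 bp).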